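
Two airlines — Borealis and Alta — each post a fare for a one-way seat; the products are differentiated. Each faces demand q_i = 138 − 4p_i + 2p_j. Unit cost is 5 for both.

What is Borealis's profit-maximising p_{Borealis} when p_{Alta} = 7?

Borealis's profit: π = (p_{Borealis} − 5)(138 − 4p_{Borealis} + 2p_{Alta}).
∂π/∂p_{Borealis} = 158 − 8p_{Borealis} + 2p_{Alta} = 0 ⇒ p_{Borealis} = 19.75 + 0.25p_{Alta}.
At p_{Alta} = 7: p_{Borealis} = 19.75 + 0.25·7 = 21.5.

21.5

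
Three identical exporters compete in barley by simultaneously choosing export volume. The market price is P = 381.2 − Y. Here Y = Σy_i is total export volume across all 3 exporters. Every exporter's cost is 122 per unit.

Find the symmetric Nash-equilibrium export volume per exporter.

A representative exporter's profit is π_i = y_i(381.2 − Y) − 122y_i, with Y = y_i + Σ_{j≠i} y_j.
First-order condition: 259.2 − 2y_i − Σ_{j≠i} y_j = 0.
In a symmetric equilibrium every exporter chooses the same y, so Σ_{j≠i} y_j = 2y. The condition becomes 259.2 − 4y = 0, giving y = 259.2/4 = 64.8.

64.8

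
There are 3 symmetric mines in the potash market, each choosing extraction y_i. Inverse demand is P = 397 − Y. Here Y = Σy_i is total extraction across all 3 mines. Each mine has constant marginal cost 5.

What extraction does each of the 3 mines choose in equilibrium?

A representative mine's profit is π_i = y_i(397 − Y) − 5y_i, with Y = y_i + Σ_{j≠i} y_j.
First-order condition: 392 − 2y_i − Σ_{j≠i} y_j = 0.
Imposing symmetry (y_j = y for all j) turns Σ_{j≠i} y_j into 2y, so 392 = 4y and y = 98.

98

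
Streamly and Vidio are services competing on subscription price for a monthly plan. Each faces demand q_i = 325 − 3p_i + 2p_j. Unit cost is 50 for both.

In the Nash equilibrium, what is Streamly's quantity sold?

206.25

Streamly's profit: π = (p_{Streamly} − 50)(325 − 3p_{Streamly} + 2p_{Vidio}).
∂π/∂p_{Streamly} = 475 − 6p_{Streamly} + 2p_{Vidio} = 0 ⇒ p_{Streamly} = 475/6 + (1/3)p_{Vidio}.
The game is symmetric, so in equilibrium p_{Vidio} = p_{Streamly}: the reaction function gives (2/3)p_{Streamly} = 475/6, hence p_{Streamly} = 118.75.
q_{Streamly} = 325 − 3·118.75 + 2·118.75 = 206.25.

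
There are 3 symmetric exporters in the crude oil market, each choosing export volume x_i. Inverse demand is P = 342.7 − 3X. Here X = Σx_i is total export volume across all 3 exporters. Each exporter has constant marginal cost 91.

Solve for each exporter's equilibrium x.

A representative exporter's profit is π_i = x_i(342.7 − 3X) − 91x_i, with X = x_i + Σ_{j≠i} x_j.
First-order condition: 251.7 − 6x_i − 3Σ_{j≠i} x_j = 0.
In a symmetric equilibrium every exporter chooses the same x, so Σ_{j≠i} x_j = 2x. The condition becomes 251.7 − 12x = 0, giving x = 251.7/12 = 20.975.

20.975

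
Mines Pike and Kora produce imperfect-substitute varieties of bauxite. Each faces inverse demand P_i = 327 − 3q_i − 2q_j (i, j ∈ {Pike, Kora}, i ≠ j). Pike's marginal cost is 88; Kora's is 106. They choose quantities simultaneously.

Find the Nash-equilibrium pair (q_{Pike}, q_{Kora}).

31, 26.5

Mine Pike's profit: π = q_{Pike}(327 − 3q_{Pike} − 2q_{Kora}) − 88q_{Pike}.
∂π/∂q_{Pike} = 239 − 6q_{Pike} − 2q_{Kora} = 0 ⇒ q_{Pike} = 239/6 − (1/3)q_{Kora}.
Similarly q_{Kora} = 221/6 − (1/3)q_{Pike}.
Plugging q_{Kora} into Pike's best response: q_{Pike} = 239/6 − (1/3)(221/6 − (1/3)q_{Pike}) ⇒ (8/9)q_{Pike} = 248/9, so q_{Pike} = 31.
Then q_{Kora} = 221/6 − (1/3)·31 = 26.5.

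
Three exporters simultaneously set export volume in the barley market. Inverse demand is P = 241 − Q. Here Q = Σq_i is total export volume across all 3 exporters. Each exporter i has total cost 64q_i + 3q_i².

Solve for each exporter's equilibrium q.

A representative exporter's profit is π_i = q_i(241 − Q) − 64q_i − 3q_i², with Q = q_i + Σ_{j≠i} q_j.
First-order condition: 177 − 8q_i − Σ_{j≠i} q_j = 0.
In a symmetric equilibrium every exporter chooses the same q, so Σ_{j≠i} q_j = 2q. The condition becomes 177 − 10q = 0, giving q = 177/10 = 17.7.

17.7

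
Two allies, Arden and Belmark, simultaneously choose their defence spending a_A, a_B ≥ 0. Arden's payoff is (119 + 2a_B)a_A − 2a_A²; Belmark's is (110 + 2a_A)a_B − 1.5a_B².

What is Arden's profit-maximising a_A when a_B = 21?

Expanding Arden's payoff: 119a_A + 2a_Ba_A − 2a_A².
∂π/∂a_A = 119 + 2a_B − 4a_A = 0, so a_A = 29.75 + 0.5a_B.
At a_B = 21: a_A = 29.75 + 0.5·21 = 40.25.

40.25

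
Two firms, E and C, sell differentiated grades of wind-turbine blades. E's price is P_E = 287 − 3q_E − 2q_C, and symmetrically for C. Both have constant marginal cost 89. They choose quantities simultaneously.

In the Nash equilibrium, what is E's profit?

Firm E's profit: π = q_E(287 − 3q_E − 2q_C) − 89q_E.
∂π/∂q_E = 198 − 6q_E − 2q_C = 0 ⇒ q_E = 33 − (1/3)q_C.
By symmetry q_C = q_E; substituting into the reaction function, (4/3)q_E = 33 and q_E = 24.75.
P_E = 287 − 3·24.75 − 2·24.75 = 163.25.
Profit = (163.25 − 89)·24.75 = 1837.6875.

1837.6875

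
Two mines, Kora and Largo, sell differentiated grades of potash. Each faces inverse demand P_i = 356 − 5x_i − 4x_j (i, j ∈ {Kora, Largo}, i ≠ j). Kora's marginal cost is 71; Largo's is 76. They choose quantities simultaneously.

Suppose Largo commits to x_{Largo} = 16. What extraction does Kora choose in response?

22.1

Mine Kora's profit: π = x_{Kora}(356 − 5x_{Kora} − 4x_{Largo}) − 71x_{Kora}.
∂π/∂x_{Kora} = 285 − 10x_{Kora} − 4x_{Largo} = 0 ⇒ x_{Kora} = 28.5 − 0.4x_{Largo}.
At x_{Largo} = 16: x_{Kora} = 28.5 − 0.4·16 = 22.1.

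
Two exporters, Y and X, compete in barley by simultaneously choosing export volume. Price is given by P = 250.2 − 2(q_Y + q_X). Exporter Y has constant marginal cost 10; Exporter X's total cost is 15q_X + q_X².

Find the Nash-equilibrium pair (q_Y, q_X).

48.54, 23.02

Exporter Y's profit: π = q_Y(250.2 − 2(q_Y + q_X)) − 10q_Y.
∂π/∂q_Y = 240.2 − 4q_Y − 2q_X = 0, so q_Y = 60.05 − 0.5q_X.
For X: ∂π/∂q_X = 235.2 − 6q_X − 2q_Y = 0 ⇒ q_X = 39.2 − (1/3)q_Y.
Plugging q_X into Y's best response: q_Y = 60.05 − 0.5(39.2 − (1/3)q_Y) ⇒ (5/6)q_Y = 40.45, so q_Y = 48.54.
Then q_X = 39.2 − (1/3)·48.54 = 23.02.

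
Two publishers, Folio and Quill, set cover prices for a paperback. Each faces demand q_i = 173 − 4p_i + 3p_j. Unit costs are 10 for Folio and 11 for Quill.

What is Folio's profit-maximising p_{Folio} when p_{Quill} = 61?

49.5

Folio's profit: π = (p_{Folio} − 10)(173 − 4p_{Folio} + 3p_{Quill}).
∂π/∂p_{Folio} = 213 − 8p_{Folio} + 3p_{Quill} = 0 ⇒ p_{Folio} = 26.625 + 0.375p_{Quill}.
At p_{Quill} = 61: p_{Folio} = 26.625 + 0.375·61 = 49.5.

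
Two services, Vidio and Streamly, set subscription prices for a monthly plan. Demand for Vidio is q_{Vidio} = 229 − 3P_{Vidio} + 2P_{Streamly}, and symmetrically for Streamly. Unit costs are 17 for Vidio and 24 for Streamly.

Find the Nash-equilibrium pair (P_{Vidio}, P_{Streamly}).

71.3125, 73.9375

Vidio's profit: π = (P_{Vidio} − 17)(229 − 3P_{Vidio} + 2P_{Streamly}).
∂π/∂P_{Vidio} = 280 − 6P_{Vidio} + 2P_{Streamly} = 0 ⇒ P_{Vidio} = 140/3 + (1/3)P_{Streamly}.
Similarly P_{Streamly} = 301/6 + (1/3)P_{Vidio}.
Substituting the second reaction function into the first: P_{Vidio} = 140/3 + (1/3)(301/6 + (1/3)P_{Vidio}), which gives (8/9)P_{Vidio} = 1141/18 ⇒ P_{Vidio} = 71.3125.
Then P_{Streamly} = 301/6 + (1/3)·71.3125 = 73.9375.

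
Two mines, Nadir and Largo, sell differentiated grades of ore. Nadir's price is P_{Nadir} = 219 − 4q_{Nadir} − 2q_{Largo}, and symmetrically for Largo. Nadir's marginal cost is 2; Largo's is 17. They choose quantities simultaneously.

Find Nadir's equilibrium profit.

Mine Nadir's profit: π = q_{Nadir}(219 − 4q_{Nadir} − 2q_{Largo}) − 2q_{Nadir}.
∂π/∂q_{Nadir} = 217 − 8q_{Nadir} − 2q_{Largo} = 0 ⇒ q_{Nadir} = 27.125 − 0.25q_{Largo}.
Similarly q_{Largo} = 25.25 − 0.25q_{Nadir}.
Solving the two reaction functions simultaneously: (1 − (−0.25)(−0.25))q_{Nadir} = 27.125 − 0.25·25.25, so 0.9375q_{Nadir} = 20.8125 and q_{Nadir} = 22.2.
Then q_{Largo} = 25.25 − 0.25·22.2 = 19.7.
P_{Nadir} = 219 − 4·22.2 − 2·19.7 = 90.8.
Profit = (90.8 − 2)·22.2 = 1971.36.

1971.36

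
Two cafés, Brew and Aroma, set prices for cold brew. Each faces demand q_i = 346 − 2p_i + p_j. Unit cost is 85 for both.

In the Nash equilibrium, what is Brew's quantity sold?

Brew's profit: π = (p_{Brew} − 85)(346 − 2p_{Brew} + p_{Aroma}).
∂π/∂p_{Brew} = 516 − 4p_{Brew} + p_{Aroma} = 0 ⇒ p_{Brew} = 129 + 0.25p_{Aroma}.
The game is symmetric, so in equilibrium p_{Aroma} = p_{Brew}: the reaction function gives 0.75p_{Brew} = 129, hence p_{Brew} = 172.
q_{Brew} = 346 − 2·172 + 172 = 174.

174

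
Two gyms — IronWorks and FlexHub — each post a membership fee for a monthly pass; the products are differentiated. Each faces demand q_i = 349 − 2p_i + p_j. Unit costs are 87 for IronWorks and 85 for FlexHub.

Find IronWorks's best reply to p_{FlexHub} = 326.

IronWorks's profit: π = (p_{IronWorks} − 87)(349 − 2p_{IronWorks} + p_{FlexHub}).
∂π/∂p_{IronWorks} = 523 − 4p_{IronWorks} + p_{FlexHub} = 0 ⇒ p_{IronWorks} = 130.75 + 0.25p_{FlexHub}.
At p_{FlexHub} = 326: p_{IronWorks} = 130.75 + 0.25·326 = 212.25.

212.25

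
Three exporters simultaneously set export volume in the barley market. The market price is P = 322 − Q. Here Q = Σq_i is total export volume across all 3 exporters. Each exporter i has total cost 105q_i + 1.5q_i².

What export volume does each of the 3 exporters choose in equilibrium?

31

A representative exporter's profit is π_i = q_i(322 − Q) − 105q_i − 1.5q_i², with Q = q_i + Σ_{j≠i} q_j.
First-order condition: 217 − 5q_i − Σ_{j≠i} q_j = 0.
Imposing symmetry (q_j = q for all j) turns Σ_{j≠i} q_j into 2q, so 217 = 7q and q = 31.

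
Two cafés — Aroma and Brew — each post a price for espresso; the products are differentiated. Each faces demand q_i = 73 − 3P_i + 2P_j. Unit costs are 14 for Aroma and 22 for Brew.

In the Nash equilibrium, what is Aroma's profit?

792.1875

Aroma's profit: π = (P_{Aroma} − 14)(73 − 3P_{Aroma} + 2P_{Brew}).
∂π/∂P_{Aroma} = 115 − 6P_{Aroma} + 2P_{Brew} = 0 ⇒ P_{Aroma} = 115/6 + (1/3)P_{Brew}.
Similarly P_{Brew} = 139/6 + (1/3)P_{Aroma}.
Plugging P_{Brew} into Aroma's best response: P_{Aroma} = 115/6 + (1/3)(139/6 + (1/3)P_{Aroma}) ⇒ (8/9)P_{Aroma} = 242/9, so P_{Aroma} = 30.25.
Then P_{Brew} = 139/6 + (1/3)·30.25 = 33.25.
q_{Aroma} = 73 − 3·30.25 + 2·33.25 = 48.75.
Profit = (30.25 − 14)·48.75 = 792.1875.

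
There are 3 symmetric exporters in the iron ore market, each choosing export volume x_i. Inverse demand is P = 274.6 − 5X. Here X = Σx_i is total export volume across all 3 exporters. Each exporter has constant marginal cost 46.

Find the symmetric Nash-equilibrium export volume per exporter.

11.43

A representative exporter's profit is π_i = x_i(274.6 − 5X) − 46x_i, with X = x_i + Σ_{j≠i} x_j.
First-order condition: 228.6 − 10x_i − 5Σ_{j≠i} x_j = 0.
Imposing symmetry (x_j = x for all j) turns Σ_{j≠i} x_j into 2x, so 228.6 = 20x and x = 11.43.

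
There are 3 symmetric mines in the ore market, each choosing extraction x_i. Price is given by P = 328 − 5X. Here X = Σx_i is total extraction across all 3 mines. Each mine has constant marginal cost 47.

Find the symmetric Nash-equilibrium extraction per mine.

14.05

A representative mine's profit is π_i = x_i(328 − 5X) − 47x_i, with X = x_i + Σ_{j≠i} x_j.
First-order condition: 281 − 10x_i − 5Σ_{j≠i} x_j = 0.
Imposing symmetry (x_j = x for all j) turns Σ_{j≠i} x_j into 2x, so 281 = 20x and x = 14.05.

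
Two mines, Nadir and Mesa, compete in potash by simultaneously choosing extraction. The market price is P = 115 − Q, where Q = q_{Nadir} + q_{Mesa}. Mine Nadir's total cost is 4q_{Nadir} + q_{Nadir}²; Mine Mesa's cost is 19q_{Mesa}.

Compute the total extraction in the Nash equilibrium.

57

Mine Nadir's profit: π = q_{Nadir}(115 − (q_{Nadir} + q_{Mesa})) − 4q_{Nadir} − q_{Nadir}².
∂π/∂q_{Nadir} = 111 − 4q_{Nadir} − q_{Mesa} = 0, so q_{Nadir} = 27.75 − 0.25q_{Mesa}.
For Mesa: ∂π/∂q_{Mesa} = 96 − 2q_{Mesa} − q_{Nadir} = 0 ⇒ q_{Mesa} = 48 − 0.5q_{Nadir}.
Plugging q_{Mesa} into Nadir's best response: q_{Nadir} = 27.75 − 0.25(48 − 0.5q_{Nadir}) ⇒ 0.875q_{Nadir} = 15.75, so q_{Nadir} = 18.
Then q_{Mesa} = 48 − 0.5·18 = 39.
Total extraction: 18 + 39 = 57.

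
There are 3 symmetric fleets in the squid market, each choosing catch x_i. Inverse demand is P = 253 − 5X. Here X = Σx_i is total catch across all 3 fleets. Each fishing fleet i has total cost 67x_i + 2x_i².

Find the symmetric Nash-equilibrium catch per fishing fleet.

7.75

A representative fishing fleet's profit is π_i = x_i(253 − 5X) − 67x_i − 2x_i², with X = x_i + Σ_{j≠i} x_j.
First-order condition: 186 − 14x_i − 5Σ_{j≠i} x_j = 0.
In a symmetric equilibrium every fishing fleet chooses the same x, so Σ_{j≠i} x_j = 2x. The condition becomes 186 − 24x = 0, giving x = 186/24 = 7.75.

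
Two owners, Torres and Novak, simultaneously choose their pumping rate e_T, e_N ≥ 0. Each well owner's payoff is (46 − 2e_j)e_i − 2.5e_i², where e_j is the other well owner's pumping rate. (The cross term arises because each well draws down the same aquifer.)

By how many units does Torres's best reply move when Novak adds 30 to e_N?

-12

Torres's payoff is (46 − 2e_N)e_T − 2.5e_T².
∂π/∂e_T = 46 − 2e_N − 5e_T = 0, so e_T = 9.2 − 0.4e_N.
The reaction-function slope is −0.4, so a 30-unit rise in e_N moves e_T by −0.4 × 30 = −12. Torres's best response falls — the actions are strategic substitutes.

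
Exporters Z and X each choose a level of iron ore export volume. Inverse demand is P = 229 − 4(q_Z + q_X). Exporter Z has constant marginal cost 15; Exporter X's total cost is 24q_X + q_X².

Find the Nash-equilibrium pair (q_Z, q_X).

Exporter Z's profit: π = q_Z(229 − 4(q_Z + q_X)) − 15q_Z.
∂π/∂q_Z = 214 − 8q_Z − 4q_X = 0, so q_Z = 26.75 − 0.5q_X.
For X: ∂π/∂q_X = 205 − 10q_X − 4q_Z = 0 ⇒ q_X = 20.5 − 0.4q_Z.
Substituting the second reaction function into the first: q_Z = 26.75 − 0.5(20.5 − 0.4q_Z), which gives 0.8q_Z = 16.5 ⇒ q_Z = 20.625.
Then q_X = 20.5 − 0.4·20.625 = 12.25.

20.625, 12.25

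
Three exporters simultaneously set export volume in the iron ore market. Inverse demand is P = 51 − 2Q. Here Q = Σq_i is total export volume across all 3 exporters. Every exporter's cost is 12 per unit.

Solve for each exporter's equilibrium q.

A representative exporter's profit is π_i = q_i(51 − 2Q) − 12q_i, with Q = q_i + Σ_{j≠i} q_j.
First-order condition: 39 − 4q_i − 2Σ_{j≠i} q_j = 0.
Imposing symmetry (q_j = q for all j) turns Σ_{j≠i} q_j into 2q, so 39 = 8q and q = 4.875.

4.875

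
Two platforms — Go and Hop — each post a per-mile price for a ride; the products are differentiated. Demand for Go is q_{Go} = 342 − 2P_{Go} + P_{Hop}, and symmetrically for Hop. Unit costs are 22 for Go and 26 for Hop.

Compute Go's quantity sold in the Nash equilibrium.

214.4

Go's profit: π = (P_{Go} − 22)(342 − 2P_{Go} + P_{Hop}).
∂π/∂P_{Go} = 386 − 4P_{Go} + P_{Hop} = 0 ⇒ P_{Go} = 96.5 + 0.25P_{Hop}.
Similarly P_{Hop} = 98.5 + 0.25P_{Go}.
Plugging P_{Hop} into Go's best response: P_{Go} = 96.5 + 0.25(98.5 + 0.25P_{Go}) ⇒ 0.9375P_{Go} = 121.125, so P_{Go} = 129.2.
Then P_{Hop} = 98.5 + 0.25·129.2 = 130.8.
q_{Go} = 342 − 2·129.2 + 130.8 = 214.4.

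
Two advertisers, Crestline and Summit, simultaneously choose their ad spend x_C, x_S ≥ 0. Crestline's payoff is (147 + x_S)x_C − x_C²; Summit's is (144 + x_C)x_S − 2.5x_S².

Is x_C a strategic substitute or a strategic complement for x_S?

Expanding Crestline's payoff: 147x_C + x_Sx_C − x_C².
∂π/∂x_C = 147 + x_S − 2x_C = 0, so x_C = 73.5 + 0.5x_S.
The best-response slope dx_C/dx_S = 0.5 > 0: the reaction function is upward-sloping, so the choices are strategic complements.

strategic complements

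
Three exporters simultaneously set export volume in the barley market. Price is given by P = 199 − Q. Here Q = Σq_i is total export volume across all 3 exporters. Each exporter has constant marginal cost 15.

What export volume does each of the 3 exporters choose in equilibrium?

46

A representative exporter's profit is π_i = q_i(199 − Q) − 15q_i, with Q = q_i + Σ_{j≠i} q_j.
First-order condition: 184 − 2q_i − Σ_{j≠i} q_j = 0.
With identical exporters, set every q_j = q: then 184 − 2q − 2q = 0, i.e. q = 184/4 = 46.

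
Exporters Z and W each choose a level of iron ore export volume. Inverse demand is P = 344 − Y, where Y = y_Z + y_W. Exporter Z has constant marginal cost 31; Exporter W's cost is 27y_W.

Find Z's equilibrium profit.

10609

Exporter Z's profit: π = y_Z(344 − (y_Z + y_W)) − 31y_Z.
∂π/∂y_Z = 313 − 2y_Z − y_W = 0, so y_Z = 156.5 − 0.5y_W.
By the same steps for W: y_W = 158.5 − 0.5y_Z.
Substituting the second reaction function into the first: y_Z = 156.5 − 0.5(158.5 − 0.5y_Z), which gives 0.75y_Z = 77.25 ⇒ y_Z = 103.
Then y_W = 158.5 − 0.5·103 = 107.
Price P = 344 − 210 = 134.
Z's profit: (134 − 31)·103 = 10609.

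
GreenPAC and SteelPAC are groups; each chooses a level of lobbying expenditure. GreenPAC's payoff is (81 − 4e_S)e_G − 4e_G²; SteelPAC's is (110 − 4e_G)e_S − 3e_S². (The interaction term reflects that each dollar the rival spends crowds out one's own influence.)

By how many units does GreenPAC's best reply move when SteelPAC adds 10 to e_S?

Expanding GreenPAC's payoff: 81e_G − 4e_Se_G − 4e_G².
∂π/∂e_G = 81 − 4e_S − 8e_G = 0, so e_G = 10.125 − 0.5e_S.
The reaction-function slope is −0.5, so a 10-unit rise in e_S moves e_G by −0.5 × 10 = −5. GreenPAC's best response falls — the actions are strategic substitutes.

-5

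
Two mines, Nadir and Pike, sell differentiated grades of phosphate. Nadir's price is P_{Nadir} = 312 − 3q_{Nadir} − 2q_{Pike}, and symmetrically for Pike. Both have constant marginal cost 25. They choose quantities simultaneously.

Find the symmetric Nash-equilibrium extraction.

Mine Nadir's profit: π = q_{Nadir}(312 − 3q_{Nadir} − 2q_{Pike}) − 25q_{Nadir}.
∂π/∂q_{Nadir} = 287 − 6q_{Nadir} − 2q_{Pike} = 0 ⇒ q_{Nadir} = 287/6 − (1/3)q_{Pike}.
Setting q_{Nadir} = q_{Pike} in the reaction function: q_{Nadir} = 287/6 − (1/3)q_{Nadir}, so q_{Nadir} = (287/6) / (4/3) = 35.875.

35.875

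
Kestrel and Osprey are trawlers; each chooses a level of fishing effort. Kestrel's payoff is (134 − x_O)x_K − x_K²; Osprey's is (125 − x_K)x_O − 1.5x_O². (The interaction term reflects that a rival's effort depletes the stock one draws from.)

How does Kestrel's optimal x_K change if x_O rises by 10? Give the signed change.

-5

Expanding Kestrel's payoff: 134x_K − x_Ox_K − x_K².
∂π/∂x_K = 134 − x_O − 2x_K = 0, so x_K = 67 − 0.5x_O.
The reaction-function slope is −0.5, so a 10-unit rise in x_O moves x_K by −0.5 × 10 = −5. Kestrel's best response falls — the actions are strategic substitutes.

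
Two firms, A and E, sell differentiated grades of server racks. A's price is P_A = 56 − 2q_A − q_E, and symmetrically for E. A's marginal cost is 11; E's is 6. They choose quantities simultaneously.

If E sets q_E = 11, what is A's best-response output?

Firm A's profit: π = q_A(56 − 2q_A − q_E) − 11q_A.
∂π/∂q_A = 45 − 4q_A − q_E = 0 ⇒ q_A = 11.25 − 0.25q_E.
At q_E = 11: q_A = 11.25 − 0.25·11 = 8.5.

8.5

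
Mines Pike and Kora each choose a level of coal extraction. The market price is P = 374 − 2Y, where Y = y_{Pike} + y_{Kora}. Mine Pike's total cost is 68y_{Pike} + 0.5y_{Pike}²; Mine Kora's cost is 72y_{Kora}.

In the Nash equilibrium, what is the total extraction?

Mine Pike's profit: π = y_{Pike}(374 − 2(y_{Pike} + y_{Kora})) − 68y_{Pike} − 0.5y_{Pike}².
∂π/∂y_{Pike} = 306 − 5y_{Pike} − 2y_{Kora} = 0, so y_{Pike} = 61.2 − 0.4y_{Kora}.
For Kora: ∂π/∂y_{Kora} = 302 − 4y_{Kora} − 2y_{Pike} = 0 ⇒ y_{Kora} = 75.5 − 0.5y_{Pike}.
Plugging y_{Kora} into Pike's best response: y_{Pike} = 61.2 − 0.4(75.5 − 0.5y_{Pike}) ⇒ 0.8y_{Pike} = 31, so y_{Pike} = 38.75.
Then y_{Kora} = 75.5 − 0.5·38.75 = 56.125.
Total extraction: 38.75 + 56.125 = 94.875.

94.875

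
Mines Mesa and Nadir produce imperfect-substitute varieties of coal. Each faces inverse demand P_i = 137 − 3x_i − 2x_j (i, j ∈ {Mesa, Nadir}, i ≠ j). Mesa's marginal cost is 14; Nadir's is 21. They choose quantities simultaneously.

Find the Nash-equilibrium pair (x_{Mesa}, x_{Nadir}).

Mine Mesa's profit: π = x_{Mesa}(137 − 3x_{Mesa} − 2x_{Nadir}) − 14x_{Mesa}.
∂π/∂x_{Mesa} = 123 − 6x_{Mesa} − 2x_{Nadir} = 0 ⇒ x_{Mesa} = 20.5 − (1/3)x_{Nadir}.
Similarly x_{Nadir} = 58/3 − (1/3)x_{Mesa}.
Solving the two reaction functions simultaneously: (1 − (−1/3)(−1/3))x_{Mesa} = 20.5 − (1/3)·(58/3), so (8/9)x_{Mesa} = 253/18 and x_{Mesa} = 15.8125.
Then x_{Nadir} = 58/3 − (1/3)·15.8125 = 14.0625.

15.8125, 14.0625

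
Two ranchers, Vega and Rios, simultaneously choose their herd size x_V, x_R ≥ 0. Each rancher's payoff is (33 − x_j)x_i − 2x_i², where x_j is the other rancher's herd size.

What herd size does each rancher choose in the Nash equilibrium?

Vega's payoff is (33 − x_R)x_V − 2x_V².
∂π/∂x_V = 33 − x_R − 4x_V = 0, so x_V = 8.25 − 0.25x_R.
The game is symmetric, so in equilibrium x_R = x_V: the reaction function gives 1.25x_V = 8.25, hence x_V = 6.6.

6.6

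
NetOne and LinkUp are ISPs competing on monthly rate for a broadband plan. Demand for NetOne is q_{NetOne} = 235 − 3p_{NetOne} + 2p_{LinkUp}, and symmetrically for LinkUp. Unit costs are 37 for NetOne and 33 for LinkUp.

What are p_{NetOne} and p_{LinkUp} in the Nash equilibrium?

85.75, 84.25

NetOne's profit: π = (p_{NetOne} − 37)(235 − 3p_{NetOne} + 2p_{LinkUp}).
∂π/∂p_{NetOne} = 346 − 6p_{NetOne} + 2p_{LinkUp} = 0 ⇒ p_{NetOne} = 173/3 + (1/3)p_{LinkUp}.
Similarly p_{LinkUp} = 167/3 + (1/3)p_{NetOne}.
Solving the two reaction functions simultaneously: (1 − (1/3)(1/3))p_{NetOne} = 173/3 + (1/3)·(167/3), so (8/9)p_{NetOne} = 686/9 and p_{NetOne} = 85.75.
Then p_{LinkUp} = 167/3 + (1/3)·85.75 = 84.25.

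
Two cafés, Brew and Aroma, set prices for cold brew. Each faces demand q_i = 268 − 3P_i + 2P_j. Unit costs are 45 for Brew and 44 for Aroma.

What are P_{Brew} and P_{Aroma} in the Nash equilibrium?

Brew's profit: π = (P_{Brew} − 45)(268 − 3P_{Brew} + 2P_{Aroma}).
∂π/∂P_{Brew} = 403 − 6P_{Brew} + 2P_{Aroma} = 0 ⇒ P_{Brew} = 403/6 + (1/3)P_{Aroma}.
Similarly P_{Aroma} = 200/3 + (1/3)P_{Brew}.
Substituting the second reaction function into the first: P_{Brew} = 403/6 + (1/3)(200/3 + (1/3)P_{Brew}), which gives (8/9)P_{Brew} = 1609/18 ⇒ P_{Brew} = 100.5625.
Then P_{Aroma} = 200/3 + (1/3)·100.5625 = 100.1875.

100.5625, 100.1875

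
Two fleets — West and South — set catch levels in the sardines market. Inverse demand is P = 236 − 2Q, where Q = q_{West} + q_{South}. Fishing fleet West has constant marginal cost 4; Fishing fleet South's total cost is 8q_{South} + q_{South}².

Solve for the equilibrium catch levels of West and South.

46.8, 22.4

Fishing fleet West's profit: π = q_{West}(236 − 2(q_{West} + q_{South})) − 4q_{West}.
∂π/∂q_{West} = 232 − 4q_{West} − 2q_{South} = 0, so q_{West} = 58 − 0.5q_{South}.
For South: ∂π/∂q_{South} = 228 − 6q_{South} − 2q_{West} = 0 ⇒ q_{South} = 38 − (1/3)q_{West}.
Substituting the second reaction function into the first: q_{West} = 58 − 0.5(38 − (1/3)q_{West}), which gives (5/6)q_{West} = 39 ⇒ q_{West} = 46.8.
Then q_{South} = 38 − (1/3)·46.8 = 22.4.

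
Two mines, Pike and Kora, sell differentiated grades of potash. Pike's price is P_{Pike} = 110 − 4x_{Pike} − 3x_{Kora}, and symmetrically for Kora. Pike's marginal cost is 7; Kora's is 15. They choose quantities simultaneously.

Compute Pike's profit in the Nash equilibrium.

384.16

Mine Pike's profit: π = x_{Pike}(110 − 4x_{Pike} − 3x_{Kora}) − 7x_{Pike}.
∂π/∂x_{Pike} = 103 − 8x_{Pike} − 3x_{Kora} = 0 ⇒ x_{Pike} = 12.875 − 0.375x_{Kora}.
Similarly x_{Kora} = 11.875 − 0.375x_{Pike}.
Solving the two reaction functions simultaneously: (1 − (−0.375)(−0.375))x_{Pike} = 12.875 − 0.375·11.875, so (55/64)x_{Pike} = 539/64 and x_{Pike} = 9.8.
Then x_{Kora} = 11.875 − 0.375·9.8 = 8.2.
P_{Pike} = 110 − 4·9.8 − 3·8.2 = 46.2.
Profit = (46.2 − 7)·9.8 = 384.16.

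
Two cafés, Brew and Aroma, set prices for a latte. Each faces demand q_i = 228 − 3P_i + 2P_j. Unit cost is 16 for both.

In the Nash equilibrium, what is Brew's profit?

Brew's profit: π = (P_{Brew} − 16)(228 − 3P_{Brew} + 2P_{Aroma}).
∂π/∂P_{Brew} = 276 − 6P_{Brew} + 2P_{Aroma} = 0 ⇒ P_{Brew} = 46 + (1/3)P_{Aroma}.
The game is symmetric, so in equilibrium P_{Aroma} = P_{Brew}: the reaction function gives (2/3)P_{Brew} = 46, hence P_{Brew} = 69.
q_{Brew} = 228 − 3·69 + 2·69 = 159.
Profit = (69 − 16)·159 = 8427.

8427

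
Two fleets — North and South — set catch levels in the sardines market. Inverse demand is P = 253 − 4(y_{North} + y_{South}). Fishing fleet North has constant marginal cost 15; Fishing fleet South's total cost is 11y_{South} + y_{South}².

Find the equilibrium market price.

103.25

Fishing fleet North's profit: π = y_{North}(253 − 4(y_{North} + y_{South})) − 15y_{North}.
∂π/∂y_{North} = 238 − 8y_{North} − 4y_{South} = 0, so y_{North} = 29.75 − 0.5y_{South}.
For South: ∂π/∂y_{South} = 242 − 10y_{South} − 4y_{North} = 0 ⇒ y_{South} = 24.2 − 0.4y_{North}.
Solving the two reaction functions simultaneously: (1 − (−0.5)(−0.4))y_{North} = 29.75 − 0.5·24.2, so 0.8y_{North} = 17.65 and y_{North} = 22.0625.
Then y_{South} = 24.2 − 0.4·22.0625 = 15.375.
Equilibrium price: P = 253 − 4·37.4375 = 103.25.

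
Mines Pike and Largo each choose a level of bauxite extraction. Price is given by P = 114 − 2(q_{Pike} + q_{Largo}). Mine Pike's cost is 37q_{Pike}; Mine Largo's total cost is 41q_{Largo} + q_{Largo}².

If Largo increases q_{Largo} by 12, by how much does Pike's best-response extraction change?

-6

Mine Pike's profit: π = q_{Pike}(114 − 2(q_{Pike} + q_{Largo})) − 37q_{Pike}.
∂π/∂q_{Pike} = 77 − 4q_{Pike} − 2q_{Largo} = 0, so q_{Pike} = 19.25 − 0.5q_{Largo}.
The reaction-function slope is −0.5, so a 12-unit rise in q_{Largo} moves q_{Pike} by −0.5 × 12 = −6. Pike's best response falls — the actions are strategic substitutes.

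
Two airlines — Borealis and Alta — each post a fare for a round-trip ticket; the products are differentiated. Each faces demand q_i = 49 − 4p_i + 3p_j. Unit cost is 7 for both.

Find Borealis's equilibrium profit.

282.24

Borealis's profit: π = (p_{Borealis} − 7)(49 − 4p_{Borealis} + 3p_{Alta}).
∂π/∂p_{Borealis} = 77 − 8p_{Borealis} + 3p_{Alta} = 0 ⇒ p_{Borealis} = 9.625 + 0.375p_{Alta}.
The game is symmetric, so in equilibrium p_{Alta} = p_{Borealis}: the reaction function gives 0.625p_{Borealis} = 9.625, hence p_{Borealis} = 15.4.
q_{Borealis} = 49 − 4·15.4 + 3·15.4 = 33.6.
Profit = (15.4 − 7)·33.6 = 282.24.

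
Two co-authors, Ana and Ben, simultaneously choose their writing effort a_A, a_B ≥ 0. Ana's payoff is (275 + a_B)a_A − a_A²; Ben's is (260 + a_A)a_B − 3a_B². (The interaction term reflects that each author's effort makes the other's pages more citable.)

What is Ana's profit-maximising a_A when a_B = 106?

190.5

Expanding Ana's payoff: 275a_A + a_Ba_A − a_A².
∂π/∂a_A = 275 + a_B − 2a_A = 0, so a_A = 137.5 + 0.5a_B.
At a_B = 106: a_A = 137.5 + 0.5·106 = 190.5.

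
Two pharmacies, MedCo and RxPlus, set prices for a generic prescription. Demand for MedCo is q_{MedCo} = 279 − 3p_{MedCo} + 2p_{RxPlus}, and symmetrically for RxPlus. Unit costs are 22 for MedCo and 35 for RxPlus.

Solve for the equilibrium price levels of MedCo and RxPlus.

MedCo's profit: π = (p_{MedCo} − 22)(279 − 3p_{MedCo} + 2p_{RxPlus}).
∂π/∂p_{MedCo} = 345 − 6p_{MedCo} + 2p_{RxPlus} = 0 ⇒ p_{MedCo} = 57.5 + (1/3)p_{RxPlus}.
Similarly p_{RxPlus} = 64 + (1/3)p_{MedCo}.
Plugging p_{RxPlus} into MedCo's best response: p_{MedCo} = 57.5 + (1/3)(64 + (1/3)p_{MedCo}) ⇒ (8/9)p_{MedCo} = 473/6, so p_{MedCo} = 88.6875.
Then p_{RxPlus} = 64 + (1/3)·88.6875 = 93.5625.

88.6875, 93.5625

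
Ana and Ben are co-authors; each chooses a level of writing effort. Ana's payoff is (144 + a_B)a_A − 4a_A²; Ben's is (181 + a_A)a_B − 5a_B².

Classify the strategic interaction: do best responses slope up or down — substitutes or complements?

Expanding Ana's payoff: 144a_A + a_Ba_A − 4a_A².
∂π/∂a_A = 144 + a_B − 8a_A = 0, so a_A = 18 + 0.125a_B.
The best-response slope da_A/da_B = 0.125 > 0: the reaction function is upward-sloping, so the choices are strategic complements.

strategic complements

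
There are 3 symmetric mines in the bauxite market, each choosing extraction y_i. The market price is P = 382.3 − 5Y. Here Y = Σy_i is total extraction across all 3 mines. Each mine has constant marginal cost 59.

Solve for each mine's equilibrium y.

A representative mine's profit is π_i = y_i(382.3 − 5Y) − 59y_i, with Y = y_i + Σ_{j≠i} y_j.
First-order condition: 323.3 − 10y_i − 5Σ_{j≠i} y_j = 0.
Imposing symmetry (y_j = y for all j) turns Σ_{j≠i} y_j into 2y, so 323.3 = 20y and y = 16.165.

16.165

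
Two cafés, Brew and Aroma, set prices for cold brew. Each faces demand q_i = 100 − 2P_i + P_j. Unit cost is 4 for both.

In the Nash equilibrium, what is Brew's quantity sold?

Brew's profit: π = (P_{Brew} − 4)(100 − 2P_{Brew} + P_{Aroma}).
∂π/∂P_{Brew} = 108 − 4P_{Brew} + P_{Aroma} = 0 ⇒ P_{Brew} = 27 + 0.25P_{Aroma}.
The game is symmetric, so in equilibrium P_{Aroma} = P_{Brew}: the reaction function gives 0.75P_{Brew} = 27, hence P_{Brew} = 36.
q_{Brew} = 100 − 2·36 + 36 = 64.

64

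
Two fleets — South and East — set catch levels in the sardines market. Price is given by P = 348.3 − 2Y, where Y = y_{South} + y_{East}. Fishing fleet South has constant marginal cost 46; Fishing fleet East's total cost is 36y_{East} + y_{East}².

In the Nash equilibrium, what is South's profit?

7070.9832

Fishing fleet South's profit: π = y_{South}(348.3 − 2(y_{South} + y_{East})) − 46y_{South}.
∂π/∂y_{South} = 302.3 − 4y_{South} − 2y_{East} = 0, so y_{South} = 75.575 − 0.5y_{East}.
For East: ∂π/∂y_{East} = 312.3 − 6y_{East} − 2y_{South} = 0 ⇒ y_{East} = 52.05 − (1/3)y_{South}.
Solving the two reaction functions simultaneously: (1 − (−0.5)(−1/3))y_{South} = 75.575 − 0.5·52.05, so (5/6)y_{South} = 49.55 and y_{South} = 59.46.
Then y_{East} = 52.05 − (1/3)·59.46 = 32.23.
Price P = 348.3 − 2·91.69 = 164.92.
South's profit: (164.92 − 46)·59.46 = 7070.9832.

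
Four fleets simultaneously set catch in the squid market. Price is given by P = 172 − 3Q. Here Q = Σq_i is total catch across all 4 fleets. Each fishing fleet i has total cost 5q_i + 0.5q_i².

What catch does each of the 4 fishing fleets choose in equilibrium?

10.4375

A representative fishing fleet's profit is π_i = q_i(172 − 3Q) − 5q_i − 0.5q_i², with Q = q_i + Σ_{j≠i} q_j.
First-order condition: 167 − 7q_i − 3Σ_{j≠i} q_j = 0.
In a symmetric equilibrium every fishing fleet chooses the same q, so Σ_{j≠i} q_j = 3q. The condition becomes 167 − 16q = 0, giving q = 167/16 = 10.4375.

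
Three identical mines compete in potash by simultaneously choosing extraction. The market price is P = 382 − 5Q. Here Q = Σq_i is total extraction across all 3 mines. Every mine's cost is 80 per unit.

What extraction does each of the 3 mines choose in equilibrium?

15.1

A representative mine's profit is π_i = q_i(382 − 5Q) − 80q_i, with Q = q_i + Σ_{j≠i} q_j.
First-order condition: 302 − 10q_i − 5Σ_{j≠i} q_j = 0.
In a symmetric equilibrium every mine chooses the same q, so Σ_{j≠i} q_j = 2q. The condition becomes 302 − 20q = 0, giving q = 302/20 = 15.1.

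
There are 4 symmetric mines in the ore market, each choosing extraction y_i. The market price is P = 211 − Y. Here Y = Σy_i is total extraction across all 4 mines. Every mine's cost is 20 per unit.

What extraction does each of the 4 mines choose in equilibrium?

38.2

A representative mine's profit is π_i = y_i(211 − Y) − 20y_i, with Y = y_i + Σ_{j≠i} y_j.
First-order condition: 191 − 2y_i − Σ_{j≠i} y_j = 0.
In a symmetric equilibrium every mine chooses the same y, so Σ_{j≠i} y_j = 3y. The condition becomes 191 − 5y = 0, giving y = 191/5 = 38.2.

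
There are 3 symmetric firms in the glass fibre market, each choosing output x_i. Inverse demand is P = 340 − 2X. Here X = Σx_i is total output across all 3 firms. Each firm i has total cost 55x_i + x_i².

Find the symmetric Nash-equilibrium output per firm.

A representative firm's profit is π_i = x_i(340 − 2X) − 55x_i − x_i², with X = x_i + Σ_{j≠i} x_j.
First-order condition: 285 − 6x_i − 2Σ_{j≠i} x_j = 0.
Imposing symmetry (x_j = x for all j) turns Σ_{j≠i} x_j into 2x, so 285 = 10x and x = 28.5.

28.5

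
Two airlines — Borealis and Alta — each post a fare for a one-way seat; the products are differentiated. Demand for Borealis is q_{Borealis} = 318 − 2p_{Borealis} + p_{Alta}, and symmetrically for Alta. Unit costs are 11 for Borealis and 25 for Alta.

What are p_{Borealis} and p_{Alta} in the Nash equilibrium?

115.2, 120.8

Borealis's profit: π = (p_{Borealis} − 11)(318 − 2p_{Borealis} + p_{Alta}).
∂π/∂p_{Borealis} = 340 − 4p_{Borealis} + p_{Alta} = 0 ⇒ p_{Borealis} = 85 + 0.25p_{Alta}.
Similarly p_{Alta} = 92 + 0.25p_{Borealis}.
Plugging p_{Alta} into Borealis's best response: p_{Borealis} = 85 + 0.25(92 + 0.25p_{Borealis}) ⇒ 0.9375p_{Borealis} = 108, so p_{Borealis} = 115.2.
Then p_{Alta} = 92 + 0.25·115.2 = 120.8.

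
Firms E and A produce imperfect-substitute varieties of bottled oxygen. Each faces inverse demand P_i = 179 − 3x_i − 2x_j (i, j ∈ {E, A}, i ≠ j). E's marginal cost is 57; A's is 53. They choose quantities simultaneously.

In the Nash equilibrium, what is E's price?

102

Firm E's profit: π = x_E(179 − 3x_E − 2x_A) − 57x_E.
∂π/∂x_E = 122 − 6x_E − 2x_A = 0 ⇒ x_E = 61/3 − (1/3)x_A.
Similarly x_A = 21 − (1/3)x_E.
Solving the two reaction functions simultaneously: (1 − (−1/3)(−1/3))x_E = 61/3 − (1/3)·21, so (8/9)x_E = 40/3 and x_E = 15.
Then x_A = 21 − (1/3)·15 = 16.
P_E = 179 − 3·15 − 2·16 = 102.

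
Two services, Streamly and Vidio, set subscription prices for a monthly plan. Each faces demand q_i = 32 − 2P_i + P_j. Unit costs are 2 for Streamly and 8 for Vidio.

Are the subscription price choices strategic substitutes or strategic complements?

Streamly's profit: π = (P_{Streamly} − 2)(32 − 2P_{Streamly} + P_{Vidio}).
∂π/∂P_{Streamly} = 36 − 4P_{Streamly} + P_{Vidio} = 0 ⇒ P_{Streamly} = 9 + 0.25P_{Vidio}.
The best-response slope dP_{Streamly}/dP_{Vidio} = 0.25 > 0: the reaction function is upward-sloping, so the choices are strategic complements.

strategic complements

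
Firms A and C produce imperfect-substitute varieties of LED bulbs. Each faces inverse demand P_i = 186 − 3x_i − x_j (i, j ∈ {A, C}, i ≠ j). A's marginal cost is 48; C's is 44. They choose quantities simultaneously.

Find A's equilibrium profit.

1152.48

Firm A's profit: π = x_A(186 − 3x_A − x_C) − 48x_A.
∂π/∂x_A = 138 − 6x_A − x_C = 0 ⇒ x_A = 23 − (1/6)x_C.
Similarly x_C = 71/3 − (1/6)x_A.
Solving the two reaction functions simultaneously: (1 − (−1/6)(−1/6))x_A = 23 − (1/6)·(71/3), so (35/36)x_A = 343/18 and x_A = 19.6.
Then x_C = 71/3 − (1/6)·19.6 = 20.4.
P_A = 186 − 3·19.6 − 20.4 = 106.8.
Profit = (106.8 − 48)·19.6 = 1152.48.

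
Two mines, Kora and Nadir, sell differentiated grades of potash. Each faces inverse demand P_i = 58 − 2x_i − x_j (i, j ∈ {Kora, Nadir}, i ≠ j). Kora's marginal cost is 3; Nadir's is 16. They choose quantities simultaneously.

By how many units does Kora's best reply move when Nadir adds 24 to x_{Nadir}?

Mine Kora's profit: π = x_{Kora}(58 − 2x_{Kora} − x_{Nadir}) − 3x_{Kora}.
∂π/∂x_{Kora} = 55 − 4x_{Kora} − x_{Nadir} = 0 ⇒ x_{Kora} = 13.75 − 0.25x_{Nadir}.
The reaction-function slope is −0.25, so a 24-unit rise in x_{Nadir} moves x_{Kora} by −0.25 × 24 = −6. Kora's best response falls — the actions are strategic substitutes.

-6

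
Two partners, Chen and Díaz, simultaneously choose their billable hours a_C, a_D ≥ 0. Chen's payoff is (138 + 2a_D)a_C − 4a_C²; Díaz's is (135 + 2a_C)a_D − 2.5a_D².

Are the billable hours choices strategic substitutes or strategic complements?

Expanding Chen's payoff: 138a_C + 2a_Da_C − 4a_C².
∂π/∂a_C = 138 + 2a_D − 8a_C = 0, so a_C = 17.25 + 0.25a_D.
The best-response slope da_C/da_D = 0.25 > 0: the reaction function is upward-sloping, so the choices are strategic complements.

strategic complements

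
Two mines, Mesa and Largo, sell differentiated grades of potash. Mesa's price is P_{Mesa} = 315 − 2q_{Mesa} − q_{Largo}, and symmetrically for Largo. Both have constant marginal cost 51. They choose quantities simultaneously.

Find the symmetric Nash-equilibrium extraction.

52.8

Mine Mesa's profit: π = q_{Mesa}(315 − 2q_{Mesa} − q_{Largo}) − 51q_{Mesa}.
∂π/∂q_{Mesa} = 264 − 4q_{Mesa} − q_{Largo} = 0 ⇒ q_{Mesa} = 66 − 0.25q_{Largo}.
The game is symmetric, so in equilibrium q_{Largo} = q_{Mesa}: the reaction function gives 1.25q_{Mesa} = 66, hence q_{Mesa} = 52.8.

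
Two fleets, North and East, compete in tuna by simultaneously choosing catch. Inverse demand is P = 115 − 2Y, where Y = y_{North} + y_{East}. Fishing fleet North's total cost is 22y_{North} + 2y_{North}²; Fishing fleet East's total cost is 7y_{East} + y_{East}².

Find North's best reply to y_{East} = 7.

Fishing fleet North's profit: π = y_{North}(115 − 2(y_{North} + y_{East})) − 22y_{North} − 2y_{North}².
∂π/∂y_{North} = 93 − 8y_{North} − 2y_{East} = 0, so y_{North} = 11.625 − 0.25y_{East}.
At y_{East} = 7: y_{North} = 11.625 − 0.25·7 = 9.875.

9.875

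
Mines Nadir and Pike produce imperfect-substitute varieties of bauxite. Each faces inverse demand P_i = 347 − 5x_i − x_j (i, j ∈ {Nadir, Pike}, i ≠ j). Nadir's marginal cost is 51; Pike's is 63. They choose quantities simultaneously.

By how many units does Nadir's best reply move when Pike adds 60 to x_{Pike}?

Mine Nadir's profit: π = x_{Nadir}(347 − 5x_{Nadir} − x_{Pike}) − 51x_{Nadir}.
∂π/∂x_{Nadir} = 296 − 10x_{Nadir} − x_{Pike} = 0 ⇒ x_{Nadir} = 29.6 − 0.1x_{Pike}.
The reaction-function slope is −0.1, so a 60-unit rise in x_{Pike} moves x_{Nadir} by −0.1 × 60 = −6. Nadir's best response falls — the actions are strategic substitutes.

-6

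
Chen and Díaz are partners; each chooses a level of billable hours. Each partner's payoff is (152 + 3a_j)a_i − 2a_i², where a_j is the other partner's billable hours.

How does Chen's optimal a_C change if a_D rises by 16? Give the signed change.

12

Chen's payoff is (152 + 3a_D)a_C − 2a_C².
∂π/∂a_C = 152 + 3a_D − 4a_C = 0, so a_C = 38 + 0.75a_D.
The reaction-function slope is 0.75, so a 16-unit rise in a_D moves a_C by 0.75 × 16 = 12. Chen's best response rises — the actions are strategic complements.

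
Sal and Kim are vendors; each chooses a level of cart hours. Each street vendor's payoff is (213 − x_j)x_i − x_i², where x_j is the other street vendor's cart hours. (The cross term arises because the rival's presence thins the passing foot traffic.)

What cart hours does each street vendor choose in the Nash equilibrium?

Sal's payoff is (213 − x_K)x_S − x_S².
∂π/∂x_S = 213 − x_K − 2x_S = 0, so x_S = 106.5 − 0.5x_K.
The game is symmetric, so in equilibrium x_K = x_S: the reaction function gives 1.5x_S = 106.5, hence x_S = 71.

71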